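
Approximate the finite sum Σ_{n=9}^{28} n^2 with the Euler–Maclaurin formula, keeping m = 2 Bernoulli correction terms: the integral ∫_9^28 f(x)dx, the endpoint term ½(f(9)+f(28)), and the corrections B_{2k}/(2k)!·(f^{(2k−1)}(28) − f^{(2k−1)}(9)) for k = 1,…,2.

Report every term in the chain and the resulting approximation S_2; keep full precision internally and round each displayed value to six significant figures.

The integral term ∫_9^28 x^2 dx = 7074.33.
½[f(9) + f(28)] = ½[81.0000 + 784.000] = 432.500.
Integral + boundary = 7506.83.
Order-1 term: 1/12 · (56.0000 − 18.0000) = 3.16667.
Partial sum through k=1: 7510.00.
Order-2 term: −1/720 · (0.00000 − 0.00000) = 0.00000.

S_2 ≈ 7510.00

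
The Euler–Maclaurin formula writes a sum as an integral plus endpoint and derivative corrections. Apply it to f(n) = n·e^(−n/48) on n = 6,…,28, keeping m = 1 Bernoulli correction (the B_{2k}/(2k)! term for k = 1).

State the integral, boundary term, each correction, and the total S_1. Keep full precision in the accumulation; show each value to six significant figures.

Integral: ∫_6^28 x·e^(−x/48) dx = 251.720.
Boundary: ½(f(6) + f(28)) = ½(5.29498 + 15.6250) = 10.4600.
So far: 262.180.
k=1: B_{2}/(2)! × [f^{(1)}(28) − f^{(1)}(6)] = 1/12 × (0.232515 − 0.772185) = -0.0449725.

S_1 ≈ 262.135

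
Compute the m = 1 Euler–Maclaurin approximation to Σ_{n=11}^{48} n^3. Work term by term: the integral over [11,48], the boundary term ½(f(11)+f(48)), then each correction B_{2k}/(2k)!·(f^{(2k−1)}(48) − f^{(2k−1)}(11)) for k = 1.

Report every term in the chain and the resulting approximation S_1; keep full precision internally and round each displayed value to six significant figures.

S_1 ≈ 1.37995e+06

∫_11^48 x^3 dx evaluates to 1.32344e+06.
Endpoint term: (f(11) + f(48))/2 = (1331.00 + 110592)/2 = 55961.5.
Integral + boundary = 1.37941e+06.
Order-1 term: 1/12 · (6912.00 − 363.000) = 545.750.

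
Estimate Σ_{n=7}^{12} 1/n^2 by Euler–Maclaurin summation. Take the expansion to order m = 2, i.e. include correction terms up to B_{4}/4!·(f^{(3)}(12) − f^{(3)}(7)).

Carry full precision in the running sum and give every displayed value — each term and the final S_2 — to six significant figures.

S_2 ≈ 0.0735877

∫_7^12 1/x^2 dx evaluates to 0.0595238.
Boundary: ½(f(7) + f(12)) = ½(0.0204082 + 0.00694444) = 0.0136763.
So far: 0.0732001.
k=1: B_{2}/(2)! × [f^{(1)}(12) − f^{(1)}(7)] = 1/12 × (-0.00115741 − (-0.00583090)) = 0.000389458.
After k=1: 0.0735896.
k=2: B_{4}/(4)! × [f^{(3)}(12) − f^{(3)}(7)] = −1/720 × (-9.64506e-05 − (-0.00142798)) = -1.84934e-06.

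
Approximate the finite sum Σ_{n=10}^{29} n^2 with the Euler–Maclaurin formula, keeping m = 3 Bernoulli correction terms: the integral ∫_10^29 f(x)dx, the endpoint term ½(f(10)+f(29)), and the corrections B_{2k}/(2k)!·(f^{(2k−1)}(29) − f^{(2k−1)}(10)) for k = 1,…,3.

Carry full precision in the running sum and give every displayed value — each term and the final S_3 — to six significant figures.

∫_10^29 x^2 dx evaluates to 7796.33.
Boundary: ½(f(10) + f(29)) = ½(100.000 + 841.000) = 470.500.
So far: 8266.83.
Order-1 term: 1/12 · (58.0000 − 20.0000) = 3.16667.
Partial sum through k=1: 8270.00.
Order-2 term: −1/720 · (0.00000 − 0.00000) = 0.00000.
Partial sum through k=2: 8270.00.
Order-3 term: 1/30240 · (0.00000 − 0.00000) = 0.00000.

S_3 ≈ 8270.00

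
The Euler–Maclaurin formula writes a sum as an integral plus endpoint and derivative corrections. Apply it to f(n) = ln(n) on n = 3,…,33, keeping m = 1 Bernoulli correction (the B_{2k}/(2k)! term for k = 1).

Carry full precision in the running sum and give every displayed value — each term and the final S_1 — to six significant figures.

S_1 ≈ 84.3612

∫_3^33 ln(x) dx evaluates to 82.0889.
Boundary: ½(f(3) + f(33)) = ½(1.09861 + 3.49651) = 2.29756.
Integral + boundary = 84.3865.
Correction k=1: B_{2}/2! · (f^{(1)}(33) − f^{(1)}(3)) = 1/12 · (0.0303030 − 0.333333) = -0.0252525.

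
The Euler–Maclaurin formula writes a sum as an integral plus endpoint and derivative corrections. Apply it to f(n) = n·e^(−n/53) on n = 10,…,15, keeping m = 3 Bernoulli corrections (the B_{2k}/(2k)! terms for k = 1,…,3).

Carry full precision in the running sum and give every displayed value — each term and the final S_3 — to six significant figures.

S_3 ≈ 59.0124

The integral term ∫_10^15 x·e^(−x/53) dx = 49.2318.
Boundary: ½(f(10) + f(15)) = ½(8.28052 + 11.3026) = 9.79155.
Running total after boundary: 59.0233.
k=1: B_{2}/(2)! × [f^{(1)}(15) − f^{(1)}(10)] = 1/12 × (0.540249 − 0.671816) = -0.0109639.
Running total after k=1: 59.0124.
k=2: B_{4}/(4)! × [f^{(3)}(15) − f^{(3)}(10)] = −1/720 × (0.000728822 − 0.000828736) = 1.38770e-07.
Running total after k=2: 59.0124.
k=3: B_{6}/(6)! × [f^{(5)}(15) − f^{(5)}(10)] = 1/30240 × (4.50451e-07 − 5.04915e-07) = -1.80108e-12.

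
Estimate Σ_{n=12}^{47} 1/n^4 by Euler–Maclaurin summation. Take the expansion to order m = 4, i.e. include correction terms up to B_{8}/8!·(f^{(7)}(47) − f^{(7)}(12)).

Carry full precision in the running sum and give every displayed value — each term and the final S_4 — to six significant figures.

S_4 ≈ 0.000215239

∫_12^47 1/x^4 dx evaluates to 0.000189691.
Boundary: ½(f(12) + f(47)) = ½(4.82253e-05 + 2.04931e-07) = 2.42151e-05.
Integral + boundary = 0.000213906.
k=1: B_{2}/(2)! × [f^{(1)}(47) − f^{(1)}(12)] = 1/12 × (-1.74410e-08 − (-1.60751e-05)) = 1.33814e-06.
After k=1: 0.000215244.
k=2: B_{4}/(4)! × [f^{(3)}(47) − f^{(3)}(12)] = −1/720 × (-2.36862e-10 − (-3.34898e-06)) = -4.65103e-09.
After k=2: 0.000215239.
k=3: B_{6}/(6)! × [f^{(5)}(47) − f^{(5)}(12)] = 1/30240 × (-6.00466e-12 − (-1.30238e-06)) = 4.30680e-11.
After k=3: 0.000215239.
k=4: B_{8}/(8)! × [f^{(7)}(47) − f^{(7)}(12)] = −1/1209600 × (-2.44644e-13 − (-8.13988e-07)) = -6.72940e-13.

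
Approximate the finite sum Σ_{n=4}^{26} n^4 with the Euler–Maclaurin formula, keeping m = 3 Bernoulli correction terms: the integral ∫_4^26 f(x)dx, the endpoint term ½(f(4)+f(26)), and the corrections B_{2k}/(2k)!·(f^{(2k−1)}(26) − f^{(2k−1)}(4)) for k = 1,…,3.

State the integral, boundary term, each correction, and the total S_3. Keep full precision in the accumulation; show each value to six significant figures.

S_3 ≈ 2.61052e+06

The integral term ∫_4^26 x^4 dx = 2.37607e+06.
Boundary: ½(f(4) + f(26)) = ½(256.000 + 456976) = 228616.
So far: 2.60469e+06.
Correction k=1: B_{2}/2! · (f^{(1)}(26) − f^{(1)}(4)) = 1/12 · (70304.0 − 256.000) = 5837.33.
After k=1: 2.61052e+06.
Correction k=2: B_{4}/4! · (f^{(3)}(26) − f^{(3)}(4)) = −1/720 · (624.000 − 96.0000) = -0.733333.
After k=2: 2.61052e+06.
Correction k=3: B_{6}/6! · (f^{(5)}(26) − f^{(5)}(4)) = 1/30240 · (0.00000 − 0.00000) = 0.00000.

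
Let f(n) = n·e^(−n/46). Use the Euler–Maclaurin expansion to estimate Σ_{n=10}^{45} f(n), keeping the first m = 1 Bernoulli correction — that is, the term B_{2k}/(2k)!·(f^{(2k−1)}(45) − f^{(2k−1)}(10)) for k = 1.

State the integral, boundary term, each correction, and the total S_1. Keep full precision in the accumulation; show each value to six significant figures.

Integral: ∫_10^45 x·e^(−x/46) dx = 498.901.
Endpoint term: (f(10) + f(45))/2 = (8.04615 + 16.9184)/2 = 12.4823.
Integral + boundary = 511.384.
Order-1 term: 1/12 · (0.00817314 − 0.629699) = -0.0517938.

S_1 ≈ 511.332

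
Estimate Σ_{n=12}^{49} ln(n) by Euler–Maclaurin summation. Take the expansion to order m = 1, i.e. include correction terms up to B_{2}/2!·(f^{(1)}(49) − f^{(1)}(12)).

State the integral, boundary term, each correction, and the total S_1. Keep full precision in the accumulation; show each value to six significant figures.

Integral: ∫_12^49 ln(x) dx = 123.880.
½[f(12) + f(49)] = ½[2.48491 + 3.89182] = 3.18836.
So far: 127.069.
Correction k=1: B_{2}/2! · (f^{(1)}(49) − f^{(1)}(12)) = 1/12 · (0.0204082 − 0.0833333) = -0.00524376.

S_1 ≈ 127.063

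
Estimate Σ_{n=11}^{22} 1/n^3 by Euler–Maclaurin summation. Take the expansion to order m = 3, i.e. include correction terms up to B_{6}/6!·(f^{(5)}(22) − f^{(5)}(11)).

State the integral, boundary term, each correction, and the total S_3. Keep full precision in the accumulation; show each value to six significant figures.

∫_11^22 1/x^3 dx evaluates to 0.00309917.
Boundary: ½(f(11) + f(22)) = ½(0.000751315 + 9.39144e-05) = 0.000422615.
Integral + boundary = 0.00352179.
k=1: B_{2}/(2)! × [f^{(1)}(22) − f^{(1)}(11)] = 1/12 × (-1.28065e-05 − (-0.000204904)) = 1.60081e-05.
Running total after k=1: 0.00353780.
k=2: B_{4}/(4)! × [f^{(3)}(22) − f^{(3)}(11)] = −1/720 × (-5.29194e-07 − (-3.38684e-05)) = -4.63045e-08.
Running total after k=2: 0.00353775.
k=3: B_{6}/(6)! × [f^{(5)}(22) − f^{(5)}(11)] = 1/30240 × (-4.59218e-08 − (-1.17560e-05)) = 3.87238e-10.

S_3 ≈ 0.00353775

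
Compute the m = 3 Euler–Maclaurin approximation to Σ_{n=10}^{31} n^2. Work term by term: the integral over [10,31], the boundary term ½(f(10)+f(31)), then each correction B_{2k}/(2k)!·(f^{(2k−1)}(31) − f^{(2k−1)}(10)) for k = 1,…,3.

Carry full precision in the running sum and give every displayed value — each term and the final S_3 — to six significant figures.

S_3 ≈ 10131.0

∫_10^31 x^2 dx evaluates to 9597.00.
Endpoint term: (f(10) + f(31))/2 = (100.000 + 961.000)/2 = 530.500.
Running total after boundary: 10127.5.
k=1: B_{2}/(2)! × [f^{(1)}(31) − f^{(1)}(10)] = 1/12 × (62.0000 − 20.0000) = 3.50000.
Partial sum through k=1: 10131.0.
k=2: B_{4}/(4)! × [f^{(3)}(31) − f^{(3)}(10)] = −1/720 × (0.00000 − 0.00000) = 0.00000.
Partial sum through k=2: 10131.0.
k=3: B_{6}/(6)! × [f^{(5)}(31) − f^{(5)}(10)] = 1/30240 × (0.00000 − 0.00000) = 0.00000.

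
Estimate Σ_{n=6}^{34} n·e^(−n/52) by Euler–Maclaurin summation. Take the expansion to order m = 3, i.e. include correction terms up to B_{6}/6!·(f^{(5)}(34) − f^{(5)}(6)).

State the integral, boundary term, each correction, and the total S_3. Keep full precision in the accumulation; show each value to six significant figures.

S_3 ≈ 373.163

Integral: ∫_6^34 x·e^(−x/52) dx = 361.700.
Endpoint term: (f(6) + f(34))/2 = (5.34614 + 17.6814)/2 = 11.5138.
So far: 373.214.
Correction k=1: B_{2}/2! · (f^{(1)}(34) − f^{(1)}(6)) = 1/12 · (0.180014 − 0.788213) = -0.0506832.
After k=1: 373.163.
Correction k=2: B_{4}/4! · (f^{(3)}(34) − f^{(3)}(6)) = −1/720 · (0.000451220 − 0.000950540) = 6.93500e-07.
After k=2: 373.163.
Correction k=3: B_{6}/6! · (f^{(5)}(34) − f^{(5)}(6)) = 1/30240 · (3.09122e-07 − 5.95259e-07) = -9.46221e-12.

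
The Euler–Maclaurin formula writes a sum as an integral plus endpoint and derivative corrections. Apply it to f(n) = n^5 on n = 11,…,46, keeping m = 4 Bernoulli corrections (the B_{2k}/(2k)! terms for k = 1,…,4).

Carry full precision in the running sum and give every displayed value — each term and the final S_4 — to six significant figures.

∫_11^46 x^5 dx evaluates to 1.57875e+09.
Endpoint term: (f(11) + f(46))/2 = (161051 + 2.05963e+08)/2 = 1.03062e+08.
Integral + boundary = 1.68182e+09.
Order-1 term: 1/12 · (2.23873e+07 − 73205.0) = 1.85951e+06.
Running total after k=1: 1.68368e+09.
Order-2 term: −1/720 · (126960 − 7260.00) = -166.250.
Running total after k=2: 1.68368e+09.
Order-3 term: 1/30240 · (120.000 − 120.000) = 0.00000.
Running total after k=3: 1.68368e+09.
Order-4 term: −1/1209600 · (0.00000 − 0.00000) = 0.00000.

S_4 ≈ 1.68368e+09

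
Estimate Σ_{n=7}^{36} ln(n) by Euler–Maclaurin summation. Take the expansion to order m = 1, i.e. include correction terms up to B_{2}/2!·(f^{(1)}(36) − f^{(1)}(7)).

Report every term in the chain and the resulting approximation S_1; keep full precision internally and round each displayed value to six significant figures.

S_1 ≈ 89.1404

The integral term ∫_7^36 ln(x) dx = 86.3853.
Boundary: ½(f(7) + f(36)) = ½(1.94591 + 3.58352) = 2.76471.
Running total after boundary: 89.1500.
Order-1 term: 1/12 · (0.0277778 − 0.142857) = -0.00958995.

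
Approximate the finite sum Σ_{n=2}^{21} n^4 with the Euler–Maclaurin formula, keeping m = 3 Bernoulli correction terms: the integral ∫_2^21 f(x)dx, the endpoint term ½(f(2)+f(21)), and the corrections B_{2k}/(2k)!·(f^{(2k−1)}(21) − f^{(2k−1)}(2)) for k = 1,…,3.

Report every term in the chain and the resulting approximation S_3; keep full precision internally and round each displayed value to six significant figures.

S_3 ≈ 917146

The integral term ∫_2^21 x^4 dx = 816814.
Endpoint term: (f(2) + f(21))/2 = (16.0000 + 194481)/2 = 97248.5.
Integral + boundary = 914062.
k=1: B_{2}/(2)! × [f^{(1)}(21) − f^{(1)}(2)] = 1/12 × (37044.0 − 32.0000) = 3084.33.
After k=1: 917147.
k=2: B_{4}/(4)! × [f^{(3)}(21) − f^{(3)}(2)] = −1/720 × (504.000 − 48.0000) = -0.633333.
After k=2: 917146.
k=3: B_{6}/(6)! × [f^{(5)}(21) − f^{(5)}(2)] = 1/30240 × (0.00000 − 0.00000) = 0.00000.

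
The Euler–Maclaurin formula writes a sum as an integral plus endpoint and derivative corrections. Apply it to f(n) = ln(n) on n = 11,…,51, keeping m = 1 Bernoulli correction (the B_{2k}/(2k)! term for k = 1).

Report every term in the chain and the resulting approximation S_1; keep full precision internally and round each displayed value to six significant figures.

∫_11^51 ln(x) dx evaluates to 134.146.
Boundary: ½(f(11) + f(51)) = ½(2.39790 + 3.93183) = 3.16486.
Running total after boundary: 137.311.
k=1: B_{2}/(2)! × [f^{(1)}(51) − f^{(1)}(11)] = 1/12 × (0.0196078 − 0.0909091) = -0.00594177.

S_1 ≈ 137.305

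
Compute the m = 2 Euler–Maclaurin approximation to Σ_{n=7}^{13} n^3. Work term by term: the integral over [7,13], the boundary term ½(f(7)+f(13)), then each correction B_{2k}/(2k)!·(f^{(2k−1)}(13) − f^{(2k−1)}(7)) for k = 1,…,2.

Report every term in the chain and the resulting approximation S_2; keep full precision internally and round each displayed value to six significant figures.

S_2 ≈ 7840.00

Integral: ∫_7^13 x^3 dx = 6540.00.
½[f(7) + f(13)] = ½[343.000 + 2197.00] = 1270.00.
Integral + boundary = 7810.00.
Order-1 term: 1/12 · (507.000 − 147.000) = 30.0000.
Partial sum through k=1: 7840.00.
Order-2 term: −1/720 · (6.00000 − 6.00000) = 0.00000.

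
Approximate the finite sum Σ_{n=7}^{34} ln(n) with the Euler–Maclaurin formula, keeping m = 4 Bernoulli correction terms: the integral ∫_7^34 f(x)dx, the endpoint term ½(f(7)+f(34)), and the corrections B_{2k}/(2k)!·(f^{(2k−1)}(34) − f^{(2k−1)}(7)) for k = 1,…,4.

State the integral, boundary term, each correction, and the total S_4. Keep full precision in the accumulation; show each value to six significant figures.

∫_7^34 ln(x) dx evaluates to 79.2749.
Endpoint term: (f(7) + f(34))/2 = (1.94591 + 3.52636)/2 = 2.73614.
Integral + boundary = 82.0110.
Order-1 term: 1/12 · (0.0294118 − 0.142857) = -0.00945378.
After k=1: 82.0016.
Order-2 term: −1/720 · (5.08854e-05 − 0.00583090) = 8.02780e-06.
After k=2: 82.0016.
Order-3 term: 1/30240 · (5.28222e-07 − 0.00142798) = -4.72040e-08.
After k=3: 82.0016.
Order-4 term: −1/1209600 · (1.37082e-08 − 0.000874271) = 7.22766e-10.

S_4 ≈ 82.0016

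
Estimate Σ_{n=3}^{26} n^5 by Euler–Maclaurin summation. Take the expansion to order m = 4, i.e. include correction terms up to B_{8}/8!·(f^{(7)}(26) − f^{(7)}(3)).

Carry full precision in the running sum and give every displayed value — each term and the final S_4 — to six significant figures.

S_4 ≈ 5.76170e+07

∫_3^26 x^5 dx evaluates to 5.14858e+07.
½[f(3) + f(26)] = ½[243.000 + 1.18814e+07] = 5.94081e+06.
Integral + boundary = 5.74267e+07.
k=1: B_{2}/(2)! × [f^{(1)}(26) − f^{(1)}(3)] = 1/12 × (2.28488e+06 − 405.000) = 190373.
After k=1: 5.76170e+07.
k=2: B_{4}/(4)! × [f^{(3)}(26) − f^{(3)}(3)] = −1/720 × (40560.0 − 540.000) = -55.5833.
After k=2: 5.76170e+07.
k=3: B_{6}/(6)! × [f^{(5)}(26) − f^{(5)}(3)] = 1/30240 × (120.000 − 120.000) = 0.00000.
After k=3: 5.76170e+07.
k=4: B_{8}/(8)! × [f^{(7)}(26) − f^{(7)}(3)] = −1/1209600 × (0.00000 − 0.00000) = 0.00000.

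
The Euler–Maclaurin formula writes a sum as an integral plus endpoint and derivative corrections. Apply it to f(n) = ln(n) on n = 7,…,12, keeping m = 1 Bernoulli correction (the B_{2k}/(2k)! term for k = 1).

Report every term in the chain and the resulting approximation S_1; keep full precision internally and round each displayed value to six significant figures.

S_1 ≈ 13.4080

The integral term ∫_7^12 ln(x) dx = 11.1975.
½[f(7) + f(12)] = ½[1.94591 + 2.48491] = 2.21541.
So far: 13.4129.
Correction k=1: B_{2}/2! · (f^{(1)}(12) − f^{(1)}(7)) = 1/12 · (0.0833333 − 0.142857) = -0.00496032.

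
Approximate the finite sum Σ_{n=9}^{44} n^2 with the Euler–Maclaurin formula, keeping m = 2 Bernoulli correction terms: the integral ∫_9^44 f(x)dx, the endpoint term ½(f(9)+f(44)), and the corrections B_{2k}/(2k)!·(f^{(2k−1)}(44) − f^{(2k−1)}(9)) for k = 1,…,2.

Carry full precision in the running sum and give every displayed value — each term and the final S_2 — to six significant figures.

Integral: ∫_9^44 x^2 dx = 28151.7.
Boundary: ½(f(9) + f(44)) = ½(81.0000 + 1936.00) = 1008.50.
Running total after boundary: 29160.2.
Correction k=1: B_{2}/2! · (f^{(1)}(44) − f^{(1)}(9)) = 1/12 · (88.0000 − 18.0000) = 5.83333.
After k=1: 29166.0.
Correction k=2: B_{4}/4! · (f^{(3)}(44) − f^{(3)}(9)) = −1/720 · (0.00000 − 0.00000) = 0.00000.

S_2 ≈ 29166.0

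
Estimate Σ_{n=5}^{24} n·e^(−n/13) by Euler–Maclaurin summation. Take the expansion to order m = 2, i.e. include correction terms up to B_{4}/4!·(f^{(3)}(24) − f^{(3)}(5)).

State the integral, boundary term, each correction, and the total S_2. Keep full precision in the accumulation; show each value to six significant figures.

Integral: ∫_5^24 x·e^(−x/13) dx = 83.3642.
Endpoint term: (f(5) + f(24))/2 = (3.40356 + 3.78823)/2 = 3.59590.
So far: 86.9601.
k=1: B_{2}/(2)! × [f^{(1)}(24) − f^{(1)}(5)] = 1/12 × (-0.133560 − 0.418900) = -0.0460383.
Partial sum through k=1: 86.9140.
k=2: B_{4}/(4)! × [f^{(3)}(24) − f^{(3)}(5)] = −1/720 × (0.00107767 − 0.0105345) = 1.31344e-05.

S_2 ≈ 86.9140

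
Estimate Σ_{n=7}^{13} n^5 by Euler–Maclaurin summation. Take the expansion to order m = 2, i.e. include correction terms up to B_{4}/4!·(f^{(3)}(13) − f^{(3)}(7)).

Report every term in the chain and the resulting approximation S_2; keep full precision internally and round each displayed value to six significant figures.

S_2 ≈ 989800

The integral term ∫_7^13 x^5 dx = 784860.
Endpoint term: (f(7) + f(13))/2 = (16807.0 + 371293)/2 = 194050.
Running total after boundary: 978910.
k=1: B_{2}/(2)! × [f^{(1)}(13) − f^{(1)}(7)] = 1/12 × (142805 − 12005.0) = 10900.0.
Running total after k=1: 989810.
k=2: B_{4}/(4)! × [f^{(3)}(13) − f^{(3)}(7)] = −1/720 × (10140.0 − 2940.00) = -10.0000.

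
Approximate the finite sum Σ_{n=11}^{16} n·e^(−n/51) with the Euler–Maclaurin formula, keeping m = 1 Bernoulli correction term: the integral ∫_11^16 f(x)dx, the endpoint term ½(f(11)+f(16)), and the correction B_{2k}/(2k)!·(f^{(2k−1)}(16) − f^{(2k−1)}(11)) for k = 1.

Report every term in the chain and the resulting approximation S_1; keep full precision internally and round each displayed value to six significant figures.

S_1 ≈ 61.9334

∫_11^16 x·e^(−x/51) dx evaluates to 51.6656.
½[f(11) + f(16)] = ½[8.86587 + 11.6915] = 10.2787.
Running total after boundary: 61.9443.
Correction k=1: B_{2}/2! · (f^{(1)}(16) − f^{(1)}(11)) = 1/12 · (0.501474 − 0.632148) = -0.0108894.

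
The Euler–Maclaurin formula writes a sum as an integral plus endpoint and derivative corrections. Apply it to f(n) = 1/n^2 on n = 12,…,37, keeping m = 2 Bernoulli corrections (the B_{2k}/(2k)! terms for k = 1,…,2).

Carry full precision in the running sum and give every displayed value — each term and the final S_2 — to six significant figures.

S_2 ≈ 0.0602368

The integral term ∫_12^37 1/x^2 dx = 0.0563063.
Endpoint term: (f(12) + f(37))/2 = (0.00694444 + 0.000730460)/2 = 0.00383745.
Running total after boundary: 0.0601438.
k=1: B_{2}/(2)! × [f^{(1)}(37) − f^{(1)}(12)] = 1/12 × (-3.94843e-05 − (-0.00115741)) = 9.31603e-05.
After k=1: 0.0602369.
k=2: B_{4}/(4)! × [f^{(3)}(37) − f^{(3)}(12)] = −1/720 × (-3.46101e-07 − (-9.64506e-05)) = -1.33478e-07.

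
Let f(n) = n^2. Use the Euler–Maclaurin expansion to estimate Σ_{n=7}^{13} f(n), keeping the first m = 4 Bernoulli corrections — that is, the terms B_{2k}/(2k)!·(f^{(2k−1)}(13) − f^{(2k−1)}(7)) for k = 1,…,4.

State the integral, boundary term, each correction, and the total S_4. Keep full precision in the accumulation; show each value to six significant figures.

∫_7^13 x^2 dx evaluates to 618.000.
½[f(7) + f(13)] = ½[49.0000 + 169.000] = 109.000.
Integral + boundary = 727.000.
Order-1 term: 1/12 · (26.0000 − 14.0000) = 1.00000.
Running total after k=1: 728.000.
Order-2 term: −1/720 · (0.00000 − 0.00000) = 0.00000.
Running total after k=2: 728.000.
Order-3 term: 1/30240 · (0.00000 − 0.00000) = 0.00000.
Running total after k=3: 728.000.
Order-4 term: −1/1209600 · (0.00000 − 0.00000) = 0.00000.

S_4 ≈ 728.000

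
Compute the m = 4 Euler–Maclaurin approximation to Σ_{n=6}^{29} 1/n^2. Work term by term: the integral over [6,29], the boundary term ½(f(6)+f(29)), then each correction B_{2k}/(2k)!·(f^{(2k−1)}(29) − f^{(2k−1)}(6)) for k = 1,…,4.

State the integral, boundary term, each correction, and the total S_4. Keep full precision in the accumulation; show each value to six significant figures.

S_4 ≈ 0.147428

The integral term ∫_6^29 1/x^2 dx = 0.132184.
½[f(6) + f(29)] = ½[0.0277778 + 0.00118906] = 0.0144834.
Running total after boundary: 0.146667.
Order-1 term: 1/12 · (-8.20042e-05 − (-0.00925926)) = 0.000764771.
Running total after k=1: 0.147432.
Order-2 term: −1/720 · (-1.17010e-06 − (-0.00308642)) = -4.28507e-06.
Running total after k=2: 0.147428.
Order-3 term: 1/30240 · (-4.17394e-08 − (-0.00257202)) = 8.50521e-08.
Running total after k=3: 0.147428.
Order-4 term: −1/1209600 · (-2.77932e-09 − (-0.00400091)) = -3.30763e-09.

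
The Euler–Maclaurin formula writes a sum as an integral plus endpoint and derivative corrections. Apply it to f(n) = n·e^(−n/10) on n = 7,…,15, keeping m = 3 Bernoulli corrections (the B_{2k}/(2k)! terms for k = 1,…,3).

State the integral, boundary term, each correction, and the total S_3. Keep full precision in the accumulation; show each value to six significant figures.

The integral term ∫_7^15 x·e^(−x/10) dx = 28.6370.
½[f(7) + f(15)] = ½[3.47610 + 3.34695] = 3.41152.
So far: 32.0485.
Correction k=1: B_{2}/2! · (f^{(1)}(15) − f^{(1)}(7)) = 1/12 · (-0.111565 − 0.148976) = -0.0217117.
Running total after k=1: 32.0268.
Correction k=2: B_{4}/4! · (f^{(3)}(15) − f^{(3)}(7)) = −1/720 · (0.00334695 − 0.0114215) = 1.12146e-05.
Running total after k=2: 32.0268.
Correction k=3: B_{6}/6! · (f^{(5)}(15) − f^{(5)}(7)) = 1/30240 · (7.80956e-05 − 0.000213532) = -4.47871e-09.

S_3 ≈ 32.0268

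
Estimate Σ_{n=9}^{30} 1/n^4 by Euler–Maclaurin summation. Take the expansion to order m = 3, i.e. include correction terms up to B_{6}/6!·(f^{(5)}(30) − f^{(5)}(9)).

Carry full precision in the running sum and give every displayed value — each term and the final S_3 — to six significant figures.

∫_9^30 1/x^4 dx evaluates to 0.000444902.
½[f(9) + f(30)] = ½[0.000152416 + 1.23457e-06] = 7.68252e-05.
Running total after boundary: 0.000521727.
Correction k=1: B_{2}/2! · (f^{(1)}(30) − f^{(1)}(9)) = 1/12 · (-1.64609e-07 − (-6.77404e-05)) = 5.63131e-06.
Running total after k=1: 0.000527358.
Correction k=2: B_{4}/4! · (f^{(3)}(30) − f^{(3)}(9)) = −1/720 · (-5.48697e-09 − (-2.50890e-05)) = -3.48382e-08.
Running total after k=2: 0.000527323.
Correction k=3: B_{6}/6! · (f^{(5)}(30) − f^{(5)}(9)) = 1/30240 · (-3.41411e-10 − (-1.73455e-05)) = 5.73583e-10.

S_3 ≈ 0.000527324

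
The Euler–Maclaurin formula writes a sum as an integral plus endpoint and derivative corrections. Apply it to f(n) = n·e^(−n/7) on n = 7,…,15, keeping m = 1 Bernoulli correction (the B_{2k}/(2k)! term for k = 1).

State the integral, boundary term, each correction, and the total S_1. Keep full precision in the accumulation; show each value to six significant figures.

S_1 ≈ 20.1413

∫_7^15 x·e^(−x/7) dx evaluates to 17.9850.
Endpoint term: (f(7) + f(15))/2 = (2.57516 + 1.75979)/2 = 2.16747.
So far: 20.1525.
k=1: B_{2}/(2)! × [f^{(1)}(15) − f^{(1)}(7)] = 1/12 × (-0.134079 − 0.00000) = -0.0111733.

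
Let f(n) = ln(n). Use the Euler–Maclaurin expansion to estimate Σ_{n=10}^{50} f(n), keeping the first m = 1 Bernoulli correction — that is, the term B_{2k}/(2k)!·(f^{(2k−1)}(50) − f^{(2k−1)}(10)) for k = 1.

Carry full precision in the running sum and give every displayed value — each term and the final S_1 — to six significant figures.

S_1 ≈ 135.676

The integral term ∫_10^50 ln(x) dx = 132.575.
½[f(10) + f(50)] = ½[2.30259 + 3.91202] = 3.10730.
So far: 135.683.
Correction k=1: B_{2}/2! · (f^{(1)}(50) − f^{(1)}(10)) = 1/12 · (0.0200000 − 0.100000) = -0.00666667.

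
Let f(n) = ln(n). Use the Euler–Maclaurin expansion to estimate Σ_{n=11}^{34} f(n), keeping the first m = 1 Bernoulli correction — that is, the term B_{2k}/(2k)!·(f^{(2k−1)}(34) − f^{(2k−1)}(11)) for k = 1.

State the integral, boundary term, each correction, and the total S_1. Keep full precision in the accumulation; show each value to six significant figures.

S_1 ≈ 73.4764

∫_11^34 ln(x) dx evaluates to 70.5194.
½[f(11) + f(34)] = ½[2.39790 + 3.52636] = 2.96213.
Integral + boundary = 73.4815.
k=1: B_{2}/(2)! × [f^{(1)}(34) − f^{(1)}(11)] = 1/12 × (0.0294118 − 0.0909091) = -0.00512478.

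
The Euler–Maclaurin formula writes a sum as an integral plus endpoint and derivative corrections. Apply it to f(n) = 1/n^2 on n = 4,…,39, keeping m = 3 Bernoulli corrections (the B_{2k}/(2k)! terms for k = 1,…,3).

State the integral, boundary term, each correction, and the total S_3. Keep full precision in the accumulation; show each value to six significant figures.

Integral: ∫_4^39 1/x^2 dx = 0.224359.
Boundary: ½(f(4) + f(39)) = ½(0.0625000 + 0.000657462) = 0.0315787.
So far: 0.255938.
k=1: B_{2}/(2)! × [f^{(1)}(39) − f^{(1)}(4)] = 1/12 × (-3.37160e-05 − (-0.0312500)) = 0.00260136.
Running total after k=1: 0.258539.
k=2: B_{4}/(4)! × [f^{(3)}(39) − f^{(3)}(4)] = −1/720 × (-2.66004e-07 − (-0.0234375)) = -3.25517e-05.
Running total after k=2: 0.258507.
k=3: B_{6}/(6)! × [f^{(5)}(39) − f^{(5)}(4)] = 1/30240 × (-5.24663e-09 − (-0.0439453)) = 1.45322e-06.

S_3 ≈ 0.258508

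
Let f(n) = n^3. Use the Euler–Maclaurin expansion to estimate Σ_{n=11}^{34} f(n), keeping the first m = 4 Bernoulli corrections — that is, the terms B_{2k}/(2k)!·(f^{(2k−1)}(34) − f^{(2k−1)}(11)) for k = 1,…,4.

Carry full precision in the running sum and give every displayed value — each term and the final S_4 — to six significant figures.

∫_11^34 x^3 dx evaluates to 330424.
Endpoint term: (f(11) + f(34))/2 = (1331.00 + 39304.0)/2 = 20317.5.
Running total after boundary: 350741.
Order-1 term: 1/12 · (3468.00 − 363.000) = 258.750.
After k=1: 351000.
Order-2 term: −1/720 · (6.00000 − 6.00000) = 0.00000.
After k=2: 351000.
Order-3 term: 1/30240 · (0.00000 − 0.00000) = 0.00000.
After k=3: 351000.
Order-4 term: −1/1209600 · (0.00000 − 0.00000) = 0.00000.

S_4 ≈ 351000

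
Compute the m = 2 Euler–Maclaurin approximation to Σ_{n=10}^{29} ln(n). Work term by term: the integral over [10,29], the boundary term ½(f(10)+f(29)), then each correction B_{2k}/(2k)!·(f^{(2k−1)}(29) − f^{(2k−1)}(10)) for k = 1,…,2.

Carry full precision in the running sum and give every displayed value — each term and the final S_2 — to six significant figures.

S_2 ≈ 58.4552

The integral term ∫_10^29 ln(x) dx = 55.6257.
Endpoint term: (f(10) + f(29))/2 = (2.30259 + 3.36730)/2 = 2.83494.
So far: 58.4607.
k=1: B_{2}/(2)! × [f^{(1)}(29) − f^{(1)}(10)] = 1/12 × (0.0344828 − 0.100000) = -0.00545977.
After k=1: 58.4552.
k=2: B_{4}/(4)! × [f^{(3)}(29) − f^{(3)}(10)] = −1/720 × (8.20042e-05 − 0.00200000) = 2.66388e-06.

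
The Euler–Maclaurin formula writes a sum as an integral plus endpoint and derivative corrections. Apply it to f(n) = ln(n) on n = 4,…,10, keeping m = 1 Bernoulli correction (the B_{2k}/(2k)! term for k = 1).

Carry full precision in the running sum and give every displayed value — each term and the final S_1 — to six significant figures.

S_1 ≈ 13.3126

∫_4^10 ln(x) dx evaluates to 11.4807.
Endpoint term: (f(4) + f(10))/2 = (1.38629 + 2.30259)/2 = 1.84444.
So far: 13.3251.
Correction k=1: B_{2}/2! · (f^{(1)}(10) − f^{(1)}(4)) = 1/12 · (0.100000 − 0.250000) = -0.0125000.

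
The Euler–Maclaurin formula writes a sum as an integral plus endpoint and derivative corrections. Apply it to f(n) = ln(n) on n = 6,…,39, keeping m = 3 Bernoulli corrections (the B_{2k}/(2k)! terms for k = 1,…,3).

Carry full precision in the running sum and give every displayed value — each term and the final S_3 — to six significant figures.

∫_6^39 ln(x) dx evaluates to 99.1283.
Boundary: ½(f(6) + f(39)) = ½(1.79176 + 3.66356) = 2.72766.
Integral + boundary = 101.856.
k=1: B_{2}/(2)! × [f^{(1)}(39) − f^{(1)}(6)] = 1/12 × (0.0256410 − 0.166667) = -0.0117521.
After k=1: 101.844.
k=2: B_{4}/(4)! × [f^{(3)}(39) − f^{(3)}(6)] = −1/720 × (3.37160e-05 − 0.00925926) = 1.28133e-05.
After k=2: 101.844.
k=3: B_{6}/(6)! × [f^{(5)}(39) − f^{(5)}(6)] = 1/30240 × (2.66004e-07 − 0.00308642) = -1.02055e-07.

S_3 ≈ 101.844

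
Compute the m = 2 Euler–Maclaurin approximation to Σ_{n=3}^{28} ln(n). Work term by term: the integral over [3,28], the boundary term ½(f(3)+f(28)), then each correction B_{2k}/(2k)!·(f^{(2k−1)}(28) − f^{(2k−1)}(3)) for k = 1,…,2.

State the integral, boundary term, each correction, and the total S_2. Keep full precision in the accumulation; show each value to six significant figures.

S_2 ≈ 67.1966

The integral term ∫_3^28 ln(x) dx = 65.0059.
Boundary: ½(f(3) + f(28)) = ½(1.09861 + 3.33220) = 2.21541.
Running total after boundary: 67.2213.
k=1: B_{2}/(2)! × [f^{(1)}(28) − f^{(1)}(3)] = 1/12 × (0.0357143 − 0.333333) = -0.0248016.
After k=1: 67.1965.
k=2: B_{4}/(4)! × [f^{(3)}(28) − f^{(3)}(3)] = −1/720 × (9.11079e-05 − 0.0740741) = 0.000102754.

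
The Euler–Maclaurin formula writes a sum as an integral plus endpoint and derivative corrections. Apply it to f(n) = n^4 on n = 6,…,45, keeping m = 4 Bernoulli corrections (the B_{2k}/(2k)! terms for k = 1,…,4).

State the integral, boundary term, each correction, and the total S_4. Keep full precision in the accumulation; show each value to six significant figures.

S_4 ≈ 3.89853e+07

Integral: ∫_6^45 x^4 dx = 3.69041e+07.
Endpoint term: (f(6) + f(45))/2 = (1296.00 + 4.10062e+06)/2 = 2.05096e+06.
Running total after boundary: 3.89550e+07.
k=1: B_{2}/(2)! × [f^{(1)}(45) − f^{(1)}(6)] = 1/12 × (364500 − 864.000) = 30303.0.
Partial sum through k=1: 3.89853e+07.
k=2: B_{4}/(4)! × [f^{(3)}(45) − f^{(3)}(6)] = −1/720 × (1080.00 − 144.000) = -1.30000.
Partial sum through k=2: 3.89853e+07.
k=3: B_{6}/(6)! × [f^{(5)}(45) − f^{(5)}(6)] = 1/30240 × (0.00000 − 0.00000) = 0.00000.
Partial sum through k=3: 3.89853e+07.
k=4: B_{8}/(8)! × [f^{(7)}(45) − f^{(7)}(6)] = −1/1209600 × (0.00000 − 0.00000) = 0.00000.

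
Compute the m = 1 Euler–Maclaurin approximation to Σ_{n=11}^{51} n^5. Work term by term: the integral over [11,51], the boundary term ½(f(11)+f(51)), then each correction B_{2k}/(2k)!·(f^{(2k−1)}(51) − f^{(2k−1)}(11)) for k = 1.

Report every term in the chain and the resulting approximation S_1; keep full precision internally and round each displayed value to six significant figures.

The integral term ∫_11^51 x^5 dx = 2.93242e+09.
Endpoint term: (f(11) + f(51))/2 = (161051 + 3.45025e+08)/2 = 1.72593e+08.
Integral + boundary = 3.10501e+09.
k=1: B_{2}/(2)! × [f^{(1)}(51) − f^{(1)}(11)] = 1/12 × (3.38260e+07 − 73205.0) = 2.81273e+06.

S_1 ≈ 3.10783e+09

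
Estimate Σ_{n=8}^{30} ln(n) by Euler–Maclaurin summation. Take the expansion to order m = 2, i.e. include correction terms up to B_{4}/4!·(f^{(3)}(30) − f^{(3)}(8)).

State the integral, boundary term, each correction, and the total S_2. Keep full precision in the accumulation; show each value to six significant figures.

The integral term ∫_8^30 ln(x) dx = 63.4004.
½[f(8) + f(30)] = ½[2.07944 + 3.40120] = 2.74032.
So far: 66.1407.
Correction k=1: B_{2}/2! · (f^{(1)}(30) − f^{(1)}(8)) = 1/12 · (0.0333333 − 0.125000) = -0.00763889.
Running total after k=1: 66.1331.
Correction k=2: B_{4}/4! · (f^{(3)}(30) − f^{(3)}(8)) = −1/720 · (7.40741e-05 − 0.00390625) = 5.32247e-06.

S_2 ≈ 66.1331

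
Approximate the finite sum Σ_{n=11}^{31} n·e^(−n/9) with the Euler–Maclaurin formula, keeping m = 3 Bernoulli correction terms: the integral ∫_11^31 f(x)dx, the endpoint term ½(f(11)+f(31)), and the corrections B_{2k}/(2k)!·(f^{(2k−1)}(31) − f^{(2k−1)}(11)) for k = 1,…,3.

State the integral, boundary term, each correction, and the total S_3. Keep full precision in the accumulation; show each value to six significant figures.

∫_11^31 x·e^(−x/9) dx evaluates to 41.5314.
½[f(11) + f(31)] = ½[3.24032 + 0.989597] = 2.11496.
Running total after boundary: 43.6463.
Correction k=1: B_{2}/2! · (f^{(1)}(31) − f^{(1)}(11)) = 1/12 · (-0.0780328 − (-0.0654611)) = -0.00104764.
Running total after k=1: 43.6453.
Correction k=2: B_{4}/4! · (f^{(3)}(31) − f^{(3)}(11)) = −1/720 · (-0.000175158 − 0.00646529) = 9.22285e-06.
Running total after k=2: 43.6453.
Correction k=3: B_{6}/6! · (f^{(5)}(31) − f^{(5)}(11)) = 1/30240 · (7.56854e-06 − 0.000169614) = -5.35865e-09.

S_3 ≈ 43.6453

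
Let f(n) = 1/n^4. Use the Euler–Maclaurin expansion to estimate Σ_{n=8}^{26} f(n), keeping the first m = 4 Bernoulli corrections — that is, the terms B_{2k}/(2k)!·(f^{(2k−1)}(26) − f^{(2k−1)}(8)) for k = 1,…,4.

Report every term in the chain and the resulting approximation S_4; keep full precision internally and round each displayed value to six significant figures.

Integral: ∫_8^26 1/x^4 dx = 0.000632076.
Endpoint term: (f(8) + f(26))/2 = (0.000244141 + 2.18830e-06)/2 = 0.000123164.
Running total after boundary: 0.000755241.
k=1: B_{2}/(2)! × [f^{(1)}(26) − f^{(1)}(8)] = 1/12 × (-3.36661e-07 − (-0.000122070)) = 1.01445e-05.
After k=1: 0.000765385.
k=2: B_{4}/(4)! × [f^{(3)}(26) − f^{(3)}(8)] = −1/720 × (-1.49406e-08 − (-5.72205e-05)) = -7.94521e-08.
After k=2: 0.000765306.
k=3: B_{6}/(6)! × [f^{(5)}(26) − f^{(5)}(8)] = 1/30240 × (-1.23768e-09 − (-5.00679e-05)) = 1.65564e-09.
After k=3: 0.000765308.
k=4: B_{8}/(8)! × [f^{(7)}(26) − f^{(7)}(8)] = −1/1209600 × (-1.64780e-10 − (-7.04080e-05)) = -5.82075e-11.

S_4 ≈ 0.000765307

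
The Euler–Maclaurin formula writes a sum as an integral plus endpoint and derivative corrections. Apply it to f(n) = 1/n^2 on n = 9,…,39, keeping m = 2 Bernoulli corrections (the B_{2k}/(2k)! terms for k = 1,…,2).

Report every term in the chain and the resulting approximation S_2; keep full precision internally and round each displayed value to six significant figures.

S_2 ≈ 0.0921969

The integral term ∫_9^39 1/x^2 dx = 0.0854701.
Boundary: ½(f(9) + f(39)) = ½(0.0123457 + 0.000657462) = 0.00650157.
Integral + boundary = 0.0919717.
Correction k=1: B_{2}/2! · (f^{(1)}(39) − f^{(1)}(9)) = 1/12 · (-3.37160e-05 − (-0.00274348)) = 0.000225814.
Running total after k=1: 0.0921975.
Correction k=2: B_{4}/4! · (f^{(3)}(39) − f^{(3)}(9)) = −1/720 · (-2.66004e-07 − (-0.000406442)) = -5.64133e-07.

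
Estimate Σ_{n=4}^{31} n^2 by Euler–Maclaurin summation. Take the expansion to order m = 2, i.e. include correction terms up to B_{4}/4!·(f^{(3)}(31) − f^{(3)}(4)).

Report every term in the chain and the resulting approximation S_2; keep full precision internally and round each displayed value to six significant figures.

Integral: ∫_4^31 x^2 dx = 9909.00.
Boundary: ½(f(4) + f(31)) = ½(16.0000 + 961.000) = 488.500.
Integral + boundary = 10397.5.
Order-1 term: 1/12 · (62.0000 − 8.00000) = 4.50000.
Partial sum through k=1: 10402.0.
Order-2 term: −1/720 · (0.00000 − 0.00000) = 0.00000.

S_2 ≈ 10402.0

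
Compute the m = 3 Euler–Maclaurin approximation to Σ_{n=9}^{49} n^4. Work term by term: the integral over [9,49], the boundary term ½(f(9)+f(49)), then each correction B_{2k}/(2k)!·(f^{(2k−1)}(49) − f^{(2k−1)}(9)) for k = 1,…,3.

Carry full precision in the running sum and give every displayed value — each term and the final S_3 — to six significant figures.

S_3 ≈ 5.94079e+07

∫_9^49 x^4 dx evaluates to 5.64832e+07.
½[f(9) + f(49)] = ½[6561.00 + 5.76480e+06] = 2.88568e+06.
So far: 5.93689e+07.
Order-1 term: 1/12 · (470596 − 2916.00) = 38973.3.
Running total after k=1: 5.94079e+07.
Order-2 term: −1/720 · (1176.00 − 216.000) = -1.33333.
Running total after k=2: 5.94079e+07.
Order-3 term: 1/30240 · (0.00000 − 0.00000) = 0.00000.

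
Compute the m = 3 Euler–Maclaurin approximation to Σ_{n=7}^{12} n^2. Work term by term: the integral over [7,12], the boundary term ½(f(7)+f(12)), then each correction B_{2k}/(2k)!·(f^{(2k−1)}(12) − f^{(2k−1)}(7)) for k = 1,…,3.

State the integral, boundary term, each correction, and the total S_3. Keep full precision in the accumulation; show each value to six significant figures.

S_3 ≈ 559.000

The integral term ∫_7^12 x^2 dx = 461.667.
Boundary: ½(f(7) + f(12)) = ½(49.0000 + 144.000) = 96.5000.
So far: 558.167.
Correction k=1: B_{2}/2! · (f^{(1)}(12) − f^{(1)}(7)) = 1/12 · (24.0000 − 14.0000) = 0.833333.
After k=1: 559.000.
Correction k=2: B_{4}/4! · (f^{(3)}(12) − f^{(3)}(7)) = −1/720 · (0.00000 − 0.00000) = 0.00000.
After k=2: 559.000.
Correction k=3: B_{6}/6! · (f^{(5)}(12) − f^{(5)}(7)) = 1/30240 · (0.00000 − 0.00000) = 0.00000.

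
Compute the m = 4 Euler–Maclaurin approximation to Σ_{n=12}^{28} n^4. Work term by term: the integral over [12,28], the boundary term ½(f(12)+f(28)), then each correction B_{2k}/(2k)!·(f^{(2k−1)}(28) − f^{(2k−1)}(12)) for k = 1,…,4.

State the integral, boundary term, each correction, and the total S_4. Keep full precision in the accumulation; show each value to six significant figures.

S_4 ≈ 3.71674e+06

Integral: ∫_12^28 x^4 dx = 3.39231e+06.
Boundary: ½(f(12) + f(28)) = ½(20736.0 + 614656) = 317696.
So far: 3.71000e+06.
Correction k=1: B_{2}/2! · (f^{(1)}(28) − f^{(1)}(12)) = 1/12 · (87808.0 − 6912.00) = 6741.33.
After k=1: 3.71674e+06.
Correction k=2: B_{4}/4! · (f^{(3)}(28) − f^{(3)}(12)) = −1/720 · (672.000 − 288.000) = -0.533333.
After k=2: 3.71674e+06.
Correction k=3: B_{6}/6! · (f^{(5)}(28) − f^{(5)}(12)) = 1/30240 · (0.00000 − 0.00000) = 0.00000.
After k=3: 3.71674e+06.
Correction k=4: B_{8}/8! · (f^{(7)}(28) − f^{(7)}(12)) = −1/1209600 · (0.00000 − 0.00000) = 0.00000.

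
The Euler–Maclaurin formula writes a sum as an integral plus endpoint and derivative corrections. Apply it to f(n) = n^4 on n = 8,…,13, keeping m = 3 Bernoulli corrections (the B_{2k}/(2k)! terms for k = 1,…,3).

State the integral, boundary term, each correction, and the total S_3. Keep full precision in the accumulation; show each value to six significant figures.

S_3 ≈ 84595.0

The integral term ∫_8^13 x^4 dx = 67705.0.
Endpoint term: (f(8) + f(13))/2 = (4096.00 + 28561.0)/2 = 16328.5.
Integral + boundary = 84033.5.
Correction k=1: B_{2}/2! · (f^{(1)}(13) − f^{(1)}(8)) = 1/12 · (8788.00 − 2048.00) = 561.667.
Running total after k=1: 84595.2.
Correction k=2: B_{4}/4! · (f^{(3)}(13) − f^{(3)}(8)) = −1/720 · (312.000 − 192.000) = -0.166667.
Running total after k=2: 84595.0.
Correction k=3: B_{6}/6! · (f^{(5)}(13) − f^{(5)}(8)) = 1/30240 · (0.00000 − 0.00000) = 0.00000.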